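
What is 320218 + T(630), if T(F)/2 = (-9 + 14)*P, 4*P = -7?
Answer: 640401/2 ≈ 3.2020e+5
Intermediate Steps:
P = -7/4 (P = (¼)*(-7) = -7/4 ≈ -1.7500)
T(F) = -35/2 (T(F) = 2*((-9 + 14)*(-7/4)) = 2*(5*(-7/4)) = 2*(-35/4) = -35/2)
320218 + T(630) = 320218 - 35/2 = 640401/2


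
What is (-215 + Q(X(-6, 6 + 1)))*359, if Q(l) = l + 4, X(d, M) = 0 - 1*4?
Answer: -77185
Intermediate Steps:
X(d, M) = -4 (X(d, M) = 0 - 4 = -4)
Q(l) = 4 + l
(-215 + Q(X(-6, 6 + 1)))*359 = (-215 + (4 - 4))*359 = (-215 + 0)*359 = -215*359 = -77185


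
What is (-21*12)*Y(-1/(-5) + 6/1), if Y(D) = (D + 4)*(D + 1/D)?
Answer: -12672072/775 ≈ -16351.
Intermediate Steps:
Y(D) = (4 + D)*(D + 1/D)
(-21*12)*Y(-1/(-5) + 6/1) = (-21*12)*(1 + (-1/(-5) + 6/1)² + 4*(-1/(-5) + 6/1) + 4/(-1/(-5) + 6/1)) = -252*(1 + (-1*(-⅕) + 6*1)² + 4*(-1*(-⅕) + 6*1) + 4/(-1*(-⅕) + 6*1)) = -252*(1 + (⅕ + 6)² + 4*(⅕ + 6) + 4/(⅕ + 6)) = -252*(1 + (31/5)² + 4*(31/5) + 4/(31/5)) = -252*(1 + 961/25 + 124/5 + 4*(5/31)) = -252*(1 + 961/25 + 124/5 + 20/31) = -252*50286/775 = -12672072/775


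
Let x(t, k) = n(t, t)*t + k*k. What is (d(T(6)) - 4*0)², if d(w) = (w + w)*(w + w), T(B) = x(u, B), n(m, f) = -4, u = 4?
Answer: 2560000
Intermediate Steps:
x(t, k) = k² - 4*t (x(t, k) = -4*t + k*k = -4*t + k² = k² - 4*t)
T(B) = -16 + B² (T(B) = B² - 4*4 = B² - 16 = -16 + B²)
d(w) = 4*w² (d(w) = (2*w)*(2*w) = 4*w²)
(d(T(6)) - 4*0)² = (4*(-16 + 6²)² - 4*0)² = (4*(-16 + 36)² + 0)² = (4*20² + 0)² = (4*400 + 0)² = (1600 + 0)² = 1600² = 2560000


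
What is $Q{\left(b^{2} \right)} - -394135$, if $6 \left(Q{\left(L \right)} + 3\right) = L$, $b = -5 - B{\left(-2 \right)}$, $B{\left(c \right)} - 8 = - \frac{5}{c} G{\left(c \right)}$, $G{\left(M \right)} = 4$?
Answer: $\frac{2365321}{6} \approx 3.9422 \cdot 10^{5}$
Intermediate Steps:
$B{\left(c \right)} = 8 - \frac{20}{c}$ ($B{\left(c \right)} = 8 + - \frac{5}{c} 4 = 8 - \frac{20}{c}$)
$b = -23$ ($b = -5 - \left(8 - \frac{20}{-2}\right) = -5 - \left(8 - -10\right) = -5 - \left(8 + 10\right) = -5 - 18 = -23$)
$Q{\left(L \right)} = -3 + \frac{L}{6}$
$Q{\left(b^{2} \right)} - -394135 = \left(-3 + \frac{\left(-23\right)^{2}}{6}\right) - -394135 = \left(-3 + \frac{1}{6} \cdot 529\right) + 394135 = \left(-3 + \frac{529}{6}\right) + 394135 = \frac{511}{6} + 394135 = \frac{2365321}{6}$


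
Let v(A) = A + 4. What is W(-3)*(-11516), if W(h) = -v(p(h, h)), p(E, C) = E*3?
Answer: -57580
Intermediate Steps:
p(E, C) = 3*E
v(A) = 4 + A
W(h) = -4 - 3*h (W(h) = -(4 + 3*h) = -4 - 3*h)
W(-3)*(-11516) = (-4 - 3*(-3))*(-11516) = (-4 + 9)*(-11516) = 5*(-11516) = -57580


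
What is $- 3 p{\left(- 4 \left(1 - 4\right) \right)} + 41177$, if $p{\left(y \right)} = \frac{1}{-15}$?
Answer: $\frac{205886}{5} \approx 41177.0$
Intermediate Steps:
$p{\left(y \right)} = - \frac{1}{15}$
$- 3 p{\left(- 4 \left(1 - 4\right) \right)} + 41177 = \left(-3\right) \left(- \frac{1}{15}\right) + 41177 = \frac{1}{5} + 41177 = \frac{205886}{5}$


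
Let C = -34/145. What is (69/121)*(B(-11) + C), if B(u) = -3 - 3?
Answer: -62376/17545 ≈ -3.5552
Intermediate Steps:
C = -34/145 (C = -34*1/145 = -34/145 ≈ -0.23448)
B(u) = -6
(69/121)*(B(-11) + C) = (69/121)*(-6 - 34/145) = (69*(1/121))*(-904/145) = (69/121)*(-904/145) = -62376/17545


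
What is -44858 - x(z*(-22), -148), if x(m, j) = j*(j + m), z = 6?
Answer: -86298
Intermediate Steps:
-44858 - x(z*(-22), -148) = -44858 - (-148)*(-148 + 6*(-22)) = -44858 - (-148)*(-148 - 132) = -44858 - (-148)*(-280) = -44858 - 1*41440 = -44858 - 41440 = -86298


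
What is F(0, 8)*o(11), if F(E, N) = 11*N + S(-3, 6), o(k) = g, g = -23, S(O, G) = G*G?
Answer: -2852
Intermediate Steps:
S(O, G) = G²
o(k) = -23
F(E, N) = 36 + 11*N (F(E, N) = 11*N + 6² = 11*N + 36 = 36 + 11*N)
F(0, 8)*o(11) = (36 + 11*8)*(-23) = (36 + 88)*(-23) = 124*(-23) = -2852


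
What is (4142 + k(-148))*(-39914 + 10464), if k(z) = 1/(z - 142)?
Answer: -3537472155/29 ≈ -1.2198e+8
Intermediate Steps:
k(z) = 1/(-142 + z)
(4142 + k(-148))*(-39914 + 10464) = (4142 + 1/(-142 - 148))*(-39914 + 10464) = (4142 + 1/(-290))*(-29450) = (4142 - 1/290)*(-29450) = (1201179/290)*(-29450) = -3537472155/29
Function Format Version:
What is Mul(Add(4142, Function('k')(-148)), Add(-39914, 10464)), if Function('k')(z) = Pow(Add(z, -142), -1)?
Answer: Rational(-3537472155, 29) ≈ -1.2198e+8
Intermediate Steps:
Function('k')(z) = Pow(Add(-142, z), -1)
Mul(Add(4142, Function('k')(-148)), Add(-39914, 10464)) = Mul(Add(4142, Pow(Add(-142, -148), -1)), Add(-39914, 10464)) = Mul(Add(4142, Pow(-290, -1)), -29450) = Mul(Add(4142, Rational(-1, 290)), -29450) = Mul(Rational(1201179, 290), -29450) = Rational(-3537472155, 29)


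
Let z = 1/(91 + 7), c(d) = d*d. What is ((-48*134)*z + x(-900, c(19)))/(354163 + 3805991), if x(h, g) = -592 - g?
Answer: -49913/203847546 ≈ -0.00024485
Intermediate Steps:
c(d) = d²
z = 1/98 ≈ 0.010204
((-48*134)*z + x(-900, c(19)))/(354163 + 3805991) = (-48*134*(1/98) + (-592 - 1*19²))/(354163 + 3805991) = (-6432*1/98 + (-592 - 1*361))/4160154 = (-3216/49 + (-592 - 361))*(1/4160154) = (-3216/49 - 953)*(1/4160154) = -49913/49*1/4160154 = -49913/203847546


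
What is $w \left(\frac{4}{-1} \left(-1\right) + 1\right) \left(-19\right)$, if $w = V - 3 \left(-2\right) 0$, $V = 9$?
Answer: $-855$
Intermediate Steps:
$w = 9$ ($w = 9 - 3 \left(-2\right) 0 = 9 - \left(-6\right) 0 = 9 - 0 = 9 + 0 = 9$)
$w \left(\frac{4}{-1} \left(-1\right) + 1\right) \left(-19\right) = 9 \left(\frac{4}{-1} \left(-1\right) + 1\right) \left(-19\right) = 9 \left(4 \left(-1\right) \left(-1\right) + 1\right) \left(-19\right) = 9 \left(\left(-4\right) \left(-1\right) + 1\right) \left(-19\right) = 9 \left(4 + 1\right) \left(-19\right) = 9 \cdot 5 \left(-19\right) = 45 \left(-19\right) = -855$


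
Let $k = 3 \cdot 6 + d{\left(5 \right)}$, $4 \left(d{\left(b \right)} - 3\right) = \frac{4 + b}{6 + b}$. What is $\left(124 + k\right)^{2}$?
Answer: $\frac{40819321}{1936} \approx 21084.0$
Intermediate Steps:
$d{\left(b \right)} = 3 + \frac{4 + b}{4 \left(6 + b\right)}$ ($d{\left(b \right)} = 3 + \frac{\left(4 + b\right) \frac{1}{6 + b}}{4} = 3 + \frac{\frac{1}{6 + b} \left(4 + b\right)}{4} = 3 + \frac{4 + b}{4 \left(6 + b\right)}$)
$k = \frac{933}{44}$ ($k = 3 \cdot 6 + \frac{76 + 13 \cdot 5}{4 \left(6 + 5\right)} = 18 + \frac{76 + 65}{4 \cdot 11} = 18 + \frac{1}{4} \cdot \frac{1}{11} \cdot 141 = 18 + \frac{141}{44} = \frac{933}{44} \approx 21.205$)
$\left(124 + k\right)^{2} = \left(124 + \frac{933}{44}\right)^{2} = \left(\frac{6389}{44}\right)^{2} = \frac{40819321}{1936}$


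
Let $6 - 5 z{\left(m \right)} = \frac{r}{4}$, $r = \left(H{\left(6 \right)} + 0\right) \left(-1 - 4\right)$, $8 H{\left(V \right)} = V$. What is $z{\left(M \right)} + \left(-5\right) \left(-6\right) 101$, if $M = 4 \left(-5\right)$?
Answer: $\frac{242511}{80} \approx 3031.4$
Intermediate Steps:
$M = -20$
$H{\left(V \right)} = \frac{V}{8}$
$r = - \frac{15}{4}$ ($r = \left(\frac{1}{8} \cdot 6 + 0\right) \left(-1 - 4\right) = \left(\frac{3}{4} + 0\right) \left(-5\right) = \frac{3}{4} \left(-5\right) = - \frac{15}{4} \approx -3.75$)
$z{\left(m \right)} = \frac{111}{80}$ ($z{\left(m \right)} = \frac{6}{5} - \frac{\frac{1}{4} \left(- \frac{15}{4}\right)}{5} = \frac{6}{5} - - \frac{3}{16} = \frac{6}{5} + \frac{3}{16} = \frac{111}{80}$)
$z{\left(M \right)} + \left(-5\right) \left(-6\right) 101 = \frac{111}{80} + \left(-5\right) \left(-6\right) 101 = \frac{111}{80} + 30 \cdot 101 = \frac{111}{80} + 3030 = \frac{242511}{80}$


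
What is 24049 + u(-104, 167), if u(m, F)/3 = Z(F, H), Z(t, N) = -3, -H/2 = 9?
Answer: 24040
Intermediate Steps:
H = -18 (H = -2*9 = -18)
u(m, F) = -9 (u(m, F) = 3*(-3) = -9)
24049 + u(-104, 167) = 24049 - 9 = 24040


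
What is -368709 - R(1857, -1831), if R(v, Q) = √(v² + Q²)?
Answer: -368709 - √6801010 ≈ -3.7132e+5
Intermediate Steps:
R(v, Q) = √(Q² + v²)
-368709 - R(1857, -1831) = -368709 - √((-1831)² + 1857²) = -368709 - √(3352561 + 3448449) = -368709 - √6801010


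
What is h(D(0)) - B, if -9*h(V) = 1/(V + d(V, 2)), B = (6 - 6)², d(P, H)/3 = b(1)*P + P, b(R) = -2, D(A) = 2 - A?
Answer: 1/36 ≈ 0.027778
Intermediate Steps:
d(P, H) = -3*P (d(P, H) = 3*(-2*P + P) = 3*(-P) = -3*P)
B = 0 (B = 0² = 0)
h(V) = 1/(18*V) (h(V) = -1/(9*(V - 3*V)) = -(-1/(2*V))/9 = -(-1)/(18*V) = 1/(18*V))
h(D(0)) - B = 1/(18*(2 - 1*0)) - 1*0 = 1/(18*(2 + 0)) + 0 = (1/18)/2 + 0 = (1/18)*(½) + 0 = 1/36 + 0 = 1/36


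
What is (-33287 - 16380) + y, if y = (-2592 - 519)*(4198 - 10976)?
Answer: 21036691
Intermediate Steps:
y = 21086358 (y = -3111*(-6778) = 21086358)
(-33287 - 16380) + y = (-33287 - 16380) + 21086358 = -49667 + 21086358 = 21036691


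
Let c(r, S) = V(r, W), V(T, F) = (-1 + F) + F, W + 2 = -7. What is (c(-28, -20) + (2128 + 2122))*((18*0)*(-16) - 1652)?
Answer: -6989612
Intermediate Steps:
W = -9 (W = -2 - 7 = -9)
V(T, F) = -1 + 2*F
c(r, S) = -19 (c(r, S) = -1 + 2*(-9) = -1 - 18 = -19)
(c(-28, -20) + (2128 + 2122))*((18*0)*(-16) - 1652) = (-19 + (2128 + 2122))*((18*0)*(-16) - 1652) = (-19 + 4250)*(0*(-16) - 1652) = 4231*(0 - 1652) = 4231*(-1652) = -6989612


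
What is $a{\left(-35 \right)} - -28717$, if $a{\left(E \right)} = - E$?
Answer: $28752$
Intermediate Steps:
$a{\left(-35 \right)} - -28717 = \left(-1\right) \left(-35\right) - -28717 = 35 + 28717 = 28752$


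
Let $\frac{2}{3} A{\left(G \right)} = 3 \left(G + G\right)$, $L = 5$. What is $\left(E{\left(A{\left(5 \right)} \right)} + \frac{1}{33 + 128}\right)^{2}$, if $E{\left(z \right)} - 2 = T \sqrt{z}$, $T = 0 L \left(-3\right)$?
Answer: $\frac{104329}{25921} \approx 4.0249$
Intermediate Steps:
$T = 0$ ($T = 0 \cdot 5 \left(-3\right) = 0 \left(-3\right) = 0$)
$A{\left(G \right)} = 9 G$ ($A{\left(G \right)} = \frac{3 \cdot 3 \left(G + G\right)}{2} = \frac{3 \cdot 3 \cdot 2 G}{2} = \frac{3 \cdot 6 G}{2} = 9 G$)
$E{\left(z \right)} = 2$ ($E{\left(z \right)} = 2 + 0 \sqrt{z} = 2 + 0 = 2$)
$\left(E{\left(A{\left(5 \right)} \right)} + \frac{1}{33 + 128}\right)^{2} = \left(2 + \frac{1}{33 + 128}\right)^{2} = \left(2 + \frac{1}{161}\right)^{2} = \left(\frac{323}{161}\right)^{2} = \frac{104329}{25921}$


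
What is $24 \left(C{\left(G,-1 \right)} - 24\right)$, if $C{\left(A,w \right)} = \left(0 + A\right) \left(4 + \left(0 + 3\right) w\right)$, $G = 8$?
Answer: $-384$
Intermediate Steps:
$C{\left(A,w \right)} = A \left(4 + 3 w\right)$
$24 \left(C{\left(G,-1 \right)} - 24\right) = 24 \left(8 \left(4 + 3 \left(-1\right)\right) - 24\right) = 24 \left(8 \left(4 - 3\right) + \left(-25 + 1\right)\right) = 24 \left(8 \cdot 1 - 24\right) = 24 \left(8 - 24\right) = 24 \left(-16\right) = -384$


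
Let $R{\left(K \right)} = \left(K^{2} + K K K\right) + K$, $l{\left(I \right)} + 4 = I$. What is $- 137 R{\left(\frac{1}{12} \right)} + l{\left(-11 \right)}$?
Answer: $- \frac{47429}{1728} \approx -27.447$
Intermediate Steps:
$l{\left(I \right)} = -4 + I$
$R{\left(K \right)} = K + K^{2} + K^{3}$ ($R{\left(K \right)} = \left(K^{2} + K^{2} K\right) + K = \left(K^{2} + K^{3}\right) + K = K + K^{2} + K^{3}$)
$- 137 R{\left(\frac{1}{12} \right)} + l{\left(-11 \right)} = - 137 \frac{1 + \frac{1}{12} + \left(\frac{1}{12}\right)^{2}}{12} - 15 = - 137 \frac{1 + \frac{1}{12} + \frac{1}{144}}{12} - 15 = - 137 \cdot \frac{1}{12} \cdot \frac{157}{144} - 15 = \left(-137\right) \frac{157}{1728} - 15 = - \frac{21509}{1728} - 15 = - \frac{47429}{1728}$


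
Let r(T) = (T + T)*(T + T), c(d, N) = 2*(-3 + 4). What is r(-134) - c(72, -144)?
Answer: 71822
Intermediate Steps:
c(d, N) = 2 (c(d, N) = 2*1 = 2)
r(T) = 4*T**2 (r(T) = (2*T)*(2*T) = 4*T**2)
r(-134) - c(72, -144) = 4*(-134)**2 - 1*2 = 4*17956 - 2 = 71824 - 2 = 71822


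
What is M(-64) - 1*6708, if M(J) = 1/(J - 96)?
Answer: -1073281/160 ≈ -6708.0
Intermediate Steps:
M(J) = 1/(-96 + J)
M(-64) - 1*6708 = 1/(-96 - 64) - 1*6708 = 1/(-160) - 6708 = -1/160 - 6708 = -1073281/160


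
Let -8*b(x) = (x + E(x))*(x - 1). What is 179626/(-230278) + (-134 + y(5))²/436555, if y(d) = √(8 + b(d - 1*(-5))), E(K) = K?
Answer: -74285095693/100529012290 - 134*I*√58/436555 ≈ -0.73894 - 0.0023377*I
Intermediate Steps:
b(x) = -x*(-1 + x)/4 (b(x) = -(x + x)*(x - 1)/8 = -2*x*(-1 + x)/8 = -x*(-1 + x)/4)
y(d) = √(8 + (-4 - d)*(5 + d)/4) (y(d) = √(8 + (d - 1*(-5))*(1 - (d - 1*(-5)))/4) = √(8 + (d + 5)*(1 - (d + 5))/4) = √(8 + (5 + d)*(1 - (5 + d))/4) = √(8 + (5 + d)*(1 + (-5 - d))/4) = √(8 + (5 + d)*(-4 - d)/4) = √(8 + (-4 - d)*(5 + d)/4))
179626/(-230278) + (-134 + y(5))²/436555 = 179626/(-230278) + (-134 + √(37 + 5 - (5 + 5)²)/2)²/436555 = 179626*(-1/230278) + (-134 + √(37 + 5 - 1*10²)/2)²*(1/436555) = -89813/115139 + (-134 + √(37 + 5 - 1*100)/2)²*(1/436555) = -89813/115139 + (-134 + √(37 + 5 - 100)/2)²*(1/436555) = -89813/115139 + (-134 + √(-58)/2)²*(1/436555) = -89813/115139 + (-134 + (I*√58)/2)²*(1/436555) = -89813/115139 + (-134 + I*√58/2)²*(1/436555) = -89813/115139 + (-134 + I*√58/2)²/436555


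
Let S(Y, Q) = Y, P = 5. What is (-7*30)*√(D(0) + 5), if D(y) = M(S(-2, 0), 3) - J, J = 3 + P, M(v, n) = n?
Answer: 0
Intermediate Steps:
J = 8 (J = 3 + 5 = 8)
D(y) = -5 (D(y) = 3 - 1*8 = 3 - 8 = -5)
(-7*30)*√(D(0) + 5) = (-7*30)*√(-5 + 5) = -210*√0 = -210*0 = 0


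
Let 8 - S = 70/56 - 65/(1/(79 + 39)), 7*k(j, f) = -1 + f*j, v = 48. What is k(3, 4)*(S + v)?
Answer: 339889/28 ≈ 12139.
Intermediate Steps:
k(j, f) = -⅐ + f*j/7 (k(j, f) = (-1 + f*j)/7 = -⅐ + f*j/7)
S = 30707/4 (S = 8 - (70/56 - 65/(1/(79 + 39))) = 8 - (70*(1/56) - 65/(1/118)) = 8 - (5/4 - 65/1/118) = 8 - (5/4 - 65*118) = 8 - (5/4 - 7670) = 8 - 1*(-30675/4) = 8 + 30675/4 = 30707/4 ≈ 7676.8)
k(3, 4)*(S + v) = (-⅐ + (⅐)*4*3)*(30707/4 + 48) = (-⅐ + 12/7)*(30899/4) = (11/7)*(30899/4) = 339889/28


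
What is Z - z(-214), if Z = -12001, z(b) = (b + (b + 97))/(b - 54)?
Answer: -3216599/268 ≈ -12002.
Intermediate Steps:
z(b) = (97 + 2*b)/(-54 + b) (z(b) = (b + (97 + b))/(-54 + b) = (97 + 2*b)/(-54 + b))
Z - z(-214) = -12001 - (97 + 2*(-214))/(-54 - 214) = -12001 - (97 - 428)/(-268) = -12001 - (-1)*(-331)/268 = -12001 - 1*331/268 = -12001 - 331/268 = -3216599/268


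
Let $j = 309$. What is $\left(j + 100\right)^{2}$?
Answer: $167281$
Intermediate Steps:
$\left(j + 100\right)^{2} = \left(309 + 100\right)^{2} = 409^{2} = 167281$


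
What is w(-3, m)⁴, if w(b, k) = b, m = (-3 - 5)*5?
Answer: 81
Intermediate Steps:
m = -40 (m = -8*5 = -40)
w(-3, m)⁴ = (-3)⁴ = 81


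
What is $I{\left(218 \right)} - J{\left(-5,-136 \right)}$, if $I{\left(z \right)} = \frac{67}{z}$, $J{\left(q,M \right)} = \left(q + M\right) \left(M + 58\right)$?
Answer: $- \frac{2397497}{218} \approx -10998.0$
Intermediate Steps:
$J{\left(q,M \right)} = \left(58 + M\right) \left(M + q\right)$ ($J{\left(q,M \right)} = \left(M + q\right) \left(58 + M\right) = \left(58 + M\right) \left(M + q\right)$)
$I{\left(218 \right)} - J{\left(-5,-136 \right)} = \frac{67}{218} - \left(\left(-136\right)^{2} + 58 \left(-136\right) + 58 \left(-5\right) - -680\right) = 67 \cdot \frac{1}{218} - \left(18496 - 7888 - 290 + 680\right) = \frac{67}{218} - 10998 = - \frac{2397497}{218}$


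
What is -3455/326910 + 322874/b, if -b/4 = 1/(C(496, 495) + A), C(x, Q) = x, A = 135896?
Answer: -719813822003755/65382 ≈ -1.1009e+10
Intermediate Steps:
b = -1/34098 (b = -4/(496 + 135896) = -4/136392 = -4*1/136392 = -1/34098 ≈ -2.9327e-5)
-3455/326910 + 322874/b = -3455/326910 + 322874/(-1/34098) = -3455*1/326910 + 322874*(-34098) = -691/65382 - 11009357652 = -719813822003755/65382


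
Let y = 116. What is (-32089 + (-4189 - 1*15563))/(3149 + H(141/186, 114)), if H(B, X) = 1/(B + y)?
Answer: -375276999/22795673 ≈ -16.463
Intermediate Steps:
H(B, X) = 1/(116 + B) (H(B, X) = 1/(B + 116) = 1/(116 + B))
(-32089 + (-4189 - 1*15563))/(3149 + H(141/186, 114)) = (-32089 + (-4189 - 1*15563))/(3149 + 1/(116 + 141/186)) = (-32089 + (-4189 - 15563))/(3149 + 1/(116 + 141*(1/186))) = (-32089 - 19752)/(3149 + 1/(116 + 47/62)) = -51841/(3149 + 1/(7239/62)) = -51841/(3149 + 62/7239) = -51841/22795673/7239 = -51841*7239/22795673 = -375276999/22795673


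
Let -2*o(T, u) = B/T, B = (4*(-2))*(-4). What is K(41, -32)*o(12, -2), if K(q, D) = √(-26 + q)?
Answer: -4*√15/3 ≈ -5.1640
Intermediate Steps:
B = 32 (B = -8*(-4) = 32)
o(T, u) = -16/T
K(41, -32)*o(12, -2) = √(-26 + 41)*(-16/12) = √15*(-16*1/12) = √15*(-4/3) = -4*√15/3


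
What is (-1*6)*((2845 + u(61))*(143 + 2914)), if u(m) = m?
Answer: -53301852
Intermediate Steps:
(-1*6)*((2845 + u(61))*(143 + 2914)) = (-1*6)*((2845 + 61)*(143 + 2914)) = -17436*3057 = -6*8883642 = -53301852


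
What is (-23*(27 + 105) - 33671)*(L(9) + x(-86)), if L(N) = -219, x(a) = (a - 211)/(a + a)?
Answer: 1371777297/172 ≈ 7.9754e+6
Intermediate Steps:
x(a) = (-211 + a)/(2*a) (x(a) = (-211 + a)/((2*a)) = (-211 + a)*(1/(2*a)) = (-211 + a)/(2*a))
(-23*(27 + 105) - 33671)*(L(9) + x(-86)) = (-23*(27 + 105) - 33671)*(-219 + (½)*(-211 - 86)/(-86)) = (-23*132 - 33671)*(-219 + (½)*(-1/86)*(-297)) = (-3036 - 33671)*(-219 + 297/172) = -36707*(-37371/172) = 1371777297/172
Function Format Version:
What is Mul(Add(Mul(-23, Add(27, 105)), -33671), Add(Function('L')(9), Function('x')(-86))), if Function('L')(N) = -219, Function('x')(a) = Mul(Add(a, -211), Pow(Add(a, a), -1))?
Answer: Rational(1371777297, 172) ≈ 7.9754e+6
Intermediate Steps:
Function('x')(a) = Mul(Rational(1, 2), Pow(a, -1), Add(-211, a)) (Function('x')(a) = Mul(Add(-211, a), Pow(Mul(2, a), -1)) = Mul(Add(-211, a), Mul(Rational(1, 2), Pow(a, -1))) = Mul(Rational(1, 2), Pow(a, -1), Add(-211, a)))
Mul(Add(Mul(-23, Add(27, 105)), -33671), Add(Function('L')(9), Function('x')(-86))) = Mul(Add(Mul(-23, Add(27, 105)), -33671), Add(-219, Mul(Rational(1, 2), Pow(-86, -1), Add(-211, -86)))) = Mul(Add(Mul(-23, 132), -33671), Add(-219, Mul(Rational(1, 2), Rational(-1, 86), -297))) = Mul(Add(-3036, -33671), Add(-219, Rational(297, 172))) = Mul(-36707, Rational(-37371, 172)) = Rational(1371777297, 172)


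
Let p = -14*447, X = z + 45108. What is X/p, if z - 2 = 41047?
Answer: -28719/2086 ≈ -13.768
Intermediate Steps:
z = 41049 (z = 2 + 41047 = 41049)
X = 86157 (X = 41049 + 45108 = 86157)
p = -6258
X/p = 86157/(-6258) = 86157*(-1/6258) = -28719/2086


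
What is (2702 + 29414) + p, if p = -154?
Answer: 31962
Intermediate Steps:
(2702 + 29414) + p = (2702 + 29414) - 154 = 32116 - 154 = 31962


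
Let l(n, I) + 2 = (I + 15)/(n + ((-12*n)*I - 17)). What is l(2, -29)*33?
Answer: -15136/227 ≈ -66.678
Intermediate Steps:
l(n, I) = -2 + (15 + I)/(-17 + n - 12*I*n) (l(n, I) = -2 + (I + 15)/(n + ((-12*n)*I - 17)) = -2 + (15 + I)/(n + (-12*I*n - 17)) = -2 + (15 + I)/(n + (-17 - 12*I*n)) = -2 + (15 + I)/(-17 + n - 12*I*n))
l(2, -29)*33 = ((-49 - 1*(-29) + 2*2 - 24*(-29)*2)/(17 - 1*2 + 12*(-29)*2))*33 = ((-49 + 29 + 4 + 1392)/(17 - 2 - 696))*33 = (1376/(-681))*33 = -1/681*1376*33 = -1376/681*33 = -15136/227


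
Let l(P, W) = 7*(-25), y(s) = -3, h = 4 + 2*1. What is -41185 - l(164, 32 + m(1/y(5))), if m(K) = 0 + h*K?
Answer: -41010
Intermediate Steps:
h = 6 (h = 4 + 2 = 6)
m(K) = 6*K (m(K) = 0 + 6*K = 6*K)
l(P, W) = -175
-41185 - l(164, 32 + m(1/y(5))) = -41185 - 1*(-175) = -41185 + 175 = -41010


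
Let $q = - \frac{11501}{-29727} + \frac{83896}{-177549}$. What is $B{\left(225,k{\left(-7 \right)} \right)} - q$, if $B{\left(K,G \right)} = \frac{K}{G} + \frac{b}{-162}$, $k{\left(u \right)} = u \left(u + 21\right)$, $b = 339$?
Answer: $- \frac{370939337029}{86207319009} \approx -4.3029$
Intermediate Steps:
$k{\left(u \right)} = u \left(21 + u\right)$
$B{\left(K,G \right)} = - \frac{113}{54} + \frac{K}{G}$ ($B{\left(K,G \right)} = \frac{K}{G} + \frac{339}{-162} = \frac{K}{G} + 339 \left(- \frac{1}{162}\right) = \frac{K}{G} - \frac{113}{54} = - \frac{113}{54} + \frac{K}{G}$)
$q = - \frac{150661781}{1759333041}$ ($q = \left(-11501\right) \left(- \frac{1}{29727}\right) + 83896 \left(- \frac{1}{177549}\right) = \frac{11501}{29727} - \frac{83896}{177549} = - \frac{150661781}{1759333041} \approx -0.085636$)
$B{\left(225,k{\left(-7 \right)} \right)} - q = \left(- \frac{113}{54} + \frac{225}{\left(-7\right) \left(21 - 7\right)}\right) - - \frac{150661781}{1759333041} = \left(- \frac{113}{54} + \frac{225}{\left(-7\right) 14}\right) + \frac{150661781}{1759333041} = \left(- \frac{113}{54} + \frac{225}{-98}\right) + \frac{150661781}{1759333041} = \left(- \frac{113}{54} + 225 \left(- \frac{1}{98}\right)\right) + \frac{150661781}{1759333041} = \left(- \frac{113}{54} - \frac{225}{98}\right) + \frac{150661781}{1759333041} = - \frac{5806}{1323} + \frac{150661781}{1759333041} = - \frac{370939337029}{86207319009}$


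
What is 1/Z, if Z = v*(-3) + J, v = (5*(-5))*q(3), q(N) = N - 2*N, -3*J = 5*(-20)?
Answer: -3/575 ≈ -0.0052174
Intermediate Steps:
J = 100/3 (J = -5*(-20)/3 = -1/3*(-100) = 100/3 ≈ 33.333)
q(N) = -N (q(N) = N - 2*N = -N)
v = 75 (v = (5*(-5))*(-1*3) = -25*(-3) = 75)
Z = -575/3 (Z = 75*(-3) + 100/3 = -225 + 100/3 = -575/3 ≈ -191.67)
1/Z = 1/(-575/3) = -3/575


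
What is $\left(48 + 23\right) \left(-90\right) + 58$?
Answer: $-6332$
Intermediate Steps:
$\left(48 + 23\right) \left(-90\right) + 58 = 71 \left(-90\right) + 58 = -6390 + 58 = -6332$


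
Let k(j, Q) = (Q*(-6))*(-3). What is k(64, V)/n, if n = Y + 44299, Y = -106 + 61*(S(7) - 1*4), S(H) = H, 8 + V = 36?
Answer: 21/1849 ≈ 0.011357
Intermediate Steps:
V = 28 (V = -8 + 36 = 28)
Y = 77 (Y = -106 + 61*(7 - 1*4) = -106 + 61*(7 - 4) = -106 + 61*3 = -106 + 183 = 77)
k(j, Q) = 18*Q (k(j, Q) = -6*Q*(-3) = 18*Q)
n = 44376 (n = 77 + 44299 = 44376)
k(64, V)/n = (18*28)/44376 = 504*(1/44376) = 21/1849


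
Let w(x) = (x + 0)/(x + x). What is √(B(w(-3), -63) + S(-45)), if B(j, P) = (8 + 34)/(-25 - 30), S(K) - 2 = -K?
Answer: √139865/55 ≈ 6.7997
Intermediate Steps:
S(K) = 2 - K
w(x) = ½ (w(x) = x/((2*x)) = x*(1/(2*x)) = ½)
B(j, P) = -42/55 (B(j, P) = 42/(-55) = 42*(-1/55) = -42/55)
√(B(w(-3), -63) + S(-45)) = √(-42/55 + (2 - 1*(-45))) = √(-42/55 + (2 + 45)) = √(-42/55 + 47) = √(2543/55) = √139865/55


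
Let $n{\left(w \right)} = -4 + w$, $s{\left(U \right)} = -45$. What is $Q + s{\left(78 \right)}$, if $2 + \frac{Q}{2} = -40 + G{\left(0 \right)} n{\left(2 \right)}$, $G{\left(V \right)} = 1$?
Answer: $-133$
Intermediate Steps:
$Q = -88$ ($Q = -4 + 2 \left(-40 + 1 \left(-4 + 2\right)\right) = -4 + 2 \left(-40 + 1 \left(-2\right)\right) = -4 + 2 \left(-40 - 2\right) = -4 + 2 \left(-42\right) = -4 - 84 = -88$)
$Q + s{\left(78 \right)} = -88 - 45 = -133$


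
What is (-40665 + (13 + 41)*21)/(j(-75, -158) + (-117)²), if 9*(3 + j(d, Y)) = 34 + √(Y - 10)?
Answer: -5479352379/1897526429 + 355779*I*√42/7590105716 ≈ -2.8876 + 0.00030378*I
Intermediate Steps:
j(d, Y) = 7/9 + √(-10 + Y)/9 (j(d, Y) = -3 + (34 + √(Y - 10))/9 = -3 + (34 + √(-10 + Y))/9 = -3 + (34/9 + √(-10 + Y)/9) = 7/9 + √(-10 + Y)/9)
(-40665 + (13 + 41)*21)/(j(-75, -158) + (-117)²) = (-40665 + (13 + 41)*21)/((7/9 + √(-10 - 158)/9) + (-117)²) = (-40665 + 54*21)/((7/9 + √(-168)/9) + 13689) = (-40665 + 1134)/((7/9 + (2*I*√42)/9) + 13689) = -39531/((7/9 + 2*I*√42/9) + 13689) = -39531/(123208/9 + 2*I*√42/9)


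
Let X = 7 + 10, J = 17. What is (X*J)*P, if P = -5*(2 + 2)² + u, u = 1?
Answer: -22831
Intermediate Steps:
P = -79 (P = -5*(2 + 2)² + 1 = -5*4² + 1 = -5*16 + 1 = -80 + 1 = -79)
X = 17
(X*J)*P = (17*17)*(-79) = 289*(-79) = -22831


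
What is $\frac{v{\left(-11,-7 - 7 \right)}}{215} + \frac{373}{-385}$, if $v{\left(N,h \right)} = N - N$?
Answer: $- \frac{373}{385} \approx -0.96883$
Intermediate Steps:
$v{\left(N,h \right)} = 0$
$\frac{v{\left(-11,-7 - 7 \right)}}{215} + \frac{373}{-385} = \frac{0}{215} + \frac{373}{-385} = 0 \cdot \frac{1}{215} + 373 \left(- \frac{1}{385}\right) = 0 - \frac{373}{385} = - \frac{373}{385}$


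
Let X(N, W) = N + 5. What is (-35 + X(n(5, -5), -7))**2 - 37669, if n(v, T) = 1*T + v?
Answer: -36769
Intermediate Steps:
n(v, T) = T + v
X(N, W) = 5 + N
(-35 + X(n(5, -5), -7))**2 - 37669 = (-35 + (5 + (-5 + 5)))**2 - 37669 = (-35 + (5 + 0))**2 - 37669 = (-35 + 5)**2 - 37669 = (-30)**2 - 37669 = 900 - 37669 = -36769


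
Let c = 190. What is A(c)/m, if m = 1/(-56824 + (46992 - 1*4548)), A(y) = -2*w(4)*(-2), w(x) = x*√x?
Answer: -460160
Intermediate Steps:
w(x) = x^(3/2)
A(y) = 32 (A(y) = -2*4^(3/2)*(-2) = -2*8*(-2) = -16*(-2) = 32)
m = -1/14380 (m = 1/(-56824 + (46992 - 4548)) = 1/(-56824 + 42444) = 1/(-14380) = -1/14380 ≈ -6.9541e-5)
A(c)/m = 32/(-1/14380) = 32*(-14380) = -460160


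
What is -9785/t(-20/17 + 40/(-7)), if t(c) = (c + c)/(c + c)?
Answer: -9785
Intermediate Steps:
t(c) = 1 (t(c) = (2*c)/((2*c)) = (2*c)*(1/(2*c)) = 1)
-9785/t(-20/17 + 40/(-7)) = -9785/1 = -9785*1 = -9785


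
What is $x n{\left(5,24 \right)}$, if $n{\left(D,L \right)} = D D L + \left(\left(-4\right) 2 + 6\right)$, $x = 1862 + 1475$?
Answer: $1995526$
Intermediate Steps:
$x = 3337$
$n{\left(D,L \right)} = -2 + L D^{2}$ ($n{\left(D,L \right)} = D^{2} L + \left(-8 + 6\right) = L D^{2} - 2 = -2 + L D^{2}$)
$x n{\left(5,24 \right)} = 3337 \left(-2 + 24 \cdot 5^{2}\right) = 3337 \left(-2 + 24 \cdot 25\right) = 3337 \left(-2 + 600\right) = 3337 \cdot 598 = 1995526$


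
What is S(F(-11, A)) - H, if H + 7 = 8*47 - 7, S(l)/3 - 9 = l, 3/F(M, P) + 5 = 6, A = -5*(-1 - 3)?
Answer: -326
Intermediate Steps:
A = 20 (A = -5*(-4) = 20)
F(M, P) = 3 (F(M, P) = 3/(-5 + 6) = 3/1 = 3*1 = 3)
S(l) = 27 + 3*l
H = 362 (H = -7 + (8*47 - 7) = -7 + (376 - 7) = -7 + 369 = 362)
S(F(-11, A)) - H = (27 + 3*3) - 1*362 = (27 + 9) - 362 = 36 - 362 = -326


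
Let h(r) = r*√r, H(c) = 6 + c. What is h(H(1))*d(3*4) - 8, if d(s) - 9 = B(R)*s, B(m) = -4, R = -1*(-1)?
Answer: -8 - 273*√7 ≈ -730.29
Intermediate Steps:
R = 1
h(r) = r^(3/2)
d(s) = 9 - 4*s
h(H(1))*d(3*4) - 8 = (6 + 1)^(3/2)*(9 - 12*4) - 8 = 7^(3/2)*(9 - 4*12) - 8 = (7*√7)*(9 - 48) - 8 = (7*√7)*(-39) - 8 = -273*√7 - 8 = -8 - 273*√7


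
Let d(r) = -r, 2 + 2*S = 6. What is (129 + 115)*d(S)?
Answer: -488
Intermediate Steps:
S = 2 (S = -1 + (1/2)*6 = -1 + 3 = 2)
(129 + 115)*d(S) = (129 + 115)*(-1*2) = 244*(-2) = -488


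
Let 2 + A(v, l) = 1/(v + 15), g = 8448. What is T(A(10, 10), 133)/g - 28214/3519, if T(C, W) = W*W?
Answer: -58701427/9909504 ≈ -5.9238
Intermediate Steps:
A(v, l) = -2 + 1/(15 + v) (A(v, l) = -2 + 1/(v + 15) = -2 + 1/(15 + v))
T(C, W) = W²
T(A(10, 10), 133)/g - 28214/3519 = 133²/8448 - 28214/3519 = 17689*(1/8448) - 28214*1/3519 = 17689/8448 - 28214/3519 = -58701427/9909504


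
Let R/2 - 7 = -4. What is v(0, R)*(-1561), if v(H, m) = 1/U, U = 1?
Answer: -1561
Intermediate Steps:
R = 6 (R = 14 + 2*(-4) = 14 - 8 = 6)
v(H, m) = 1 (v(H, m) = 1/1 = 1)
v(0, R)*(-1561) = 1*(-1561) = -1561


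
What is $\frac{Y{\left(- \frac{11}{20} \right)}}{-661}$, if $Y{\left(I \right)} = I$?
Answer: $\frac{11}{13220} \approx 0.00083207$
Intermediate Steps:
$\frac{Y{\left(- \frac{11}{20} \right)}}{-661} = \frac{\left(-11\right) \frac{1}{20}}{-661} = \left(-11\right) \frac{1}{20} \left(- \frac{1}{661}\right) = \left(- \frac{11}{20}\right) \left(- \frac{1}{661}\right) = \frac{11}{13220}$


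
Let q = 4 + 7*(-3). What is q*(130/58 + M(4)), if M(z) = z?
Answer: -3077/29 ≈ -106.10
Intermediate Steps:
q = -17 (q = 4 - 21 = -17)
q*(130/58 + M(4)) = -17*(130/58 + 4) = -17*(130*(1/58) + 4) = -17*(65/29 + 4) = -17*181/29 = -3077/29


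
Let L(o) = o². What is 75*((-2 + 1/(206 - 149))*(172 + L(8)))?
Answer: -666700/19 ≈ -35090.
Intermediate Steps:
75*((-2 + 1/(206 - 149))*(172 + L(8))) = 75*((-2 + 1/(206 - 149))*(172 + 8²)) = 75*((-2 + 1/57)*(172 + 64)) = 75*((-2 + 1/57)*236) = 75*(-113/57*236) = 75*(-26668/57) = -666700/19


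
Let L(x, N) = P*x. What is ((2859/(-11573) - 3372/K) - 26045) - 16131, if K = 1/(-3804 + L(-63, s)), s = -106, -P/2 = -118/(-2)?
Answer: -142145791987/11573 ≈ -1.2283e+7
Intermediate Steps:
P = -118 (P = -(-236)/(-2) = -(-236)*(-1)/2 = -2*59 = -118)
L(x, N) = -118*x
K = 1/3630 (K = 1/(-3804 - 118*(-63)) = 1/(-3804 + 7434) = 1/3630 ≈ 0.00027548)
((2859/(-11573) - 3372/K) - 26045) - 16131 = ((2859/(-11573) - 3372/1/3630) - 26045) - 16131 = ((2859*(-1/11573) - 3372*3630) - 26045) - 16131 = ((-2859/11573 - 12240360) - 26045) - 16131 = (-141657689139/11573 - 26045) - 16131 = -141959107924/11573 - 16131 = -142145791987/11573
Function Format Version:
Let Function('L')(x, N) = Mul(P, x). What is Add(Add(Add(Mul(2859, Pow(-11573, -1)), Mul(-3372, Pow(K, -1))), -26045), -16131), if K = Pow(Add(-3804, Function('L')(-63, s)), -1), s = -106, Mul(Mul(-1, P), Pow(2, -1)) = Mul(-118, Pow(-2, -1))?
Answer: Rational(-142145791987, 11573) ≈ -1.2283e+7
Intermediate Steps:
P = -118 (P = Mul(-2, Mul(-118, Pow(-2, -1))) = Mul(-2, Mul(-118, Rational(-1, 2))) = Mul(-2, 59) = -118)
Function('L')(x, N) = Mul(-118, x)
K = Rational(1, 3630) (K = Pow(Add(-3804, Mul(-118, -63)), -1) = Pow(Add(-3804, 7434), -1) = Pow(3630, -1) = Rational(1, 3630) ≈ 0.00027548)
Add(Add(Add(Mul(2859, Pow(-11573, -1)), Mul(-3372, Pow(K, -1))), -26045), -16131) = Add(Add(Add(Mul(2859, Pow(-11573, -1)), Mul(-3372, Pow(Rational(1, 3630), -1))), -26045), -16131) = Add(Add(Add(Mul(2859, Rational(-1, 11573)), Mul(-3372, 3630)), -26045), -16131) = Add(Add(Add(Rational(-2859, 11573), -12240360), -26045), -16131) = Add(Add(Rational(-141657689139, 11573), -26045), -16131) = Add(Rational(-141959107924, 11573), -16131) = Rational(-142145791987, 11573)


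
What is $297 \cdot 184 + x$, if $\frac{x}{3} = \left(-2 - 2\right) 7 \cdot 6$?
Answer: $54144$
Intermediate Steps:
$x = -504$ ($x = 3 \left(-2 - 2\right) 7 \cdot 6 = 3 \left(-4\right) 7 \cdot 6 = 3 \left(\left(-28\right) 6\right) = 3 \left(-168\right) = -504$)
$297 \cdot 184 + x = 297 \cdot 184 - 504 = 54648 - 504 = 54144$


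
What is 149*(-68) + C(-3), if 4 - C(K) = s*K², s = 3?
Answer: -10155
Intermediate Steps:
C(K) = 4 - 3*K²
149*(-68) + C(-3) = 149*(-68) + (4 - 3*(-3)²) = -10132 + (4 - 3*9) = -10132 + (4 - 27) = -10132 - 23 = -10155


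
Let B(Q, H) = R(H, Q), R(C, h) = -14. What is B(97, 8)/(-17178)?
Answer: 1/1227 ≈ 0.00081500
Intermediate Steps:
B(Q, H) = -14
B(97, 8)/(-17178) = -14/(-17178) = -14*(-1/17178) = 1/1227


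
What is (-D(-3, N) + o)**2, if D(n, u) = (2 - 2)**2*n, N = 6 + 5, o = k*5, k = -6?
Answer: 900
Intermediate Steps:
o = -30 (o = -6*5 = -30)
N = 11
D(n, u) = 0 (D(n, u) = 0**2*n = 0*n = 0)
(-D(-3, N) + o)**2 = (-1*0 - 30)**2 = (0 - 30)**2 = (-30)**2 = 900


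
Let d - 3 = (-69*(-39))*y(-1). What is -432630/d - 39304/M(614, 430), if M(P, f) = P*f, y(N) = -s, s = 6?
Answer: 9465707344/355172905 ≈ 26.651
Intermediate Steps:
y(N) = -6 (y(N) = -1*6 = -6)
d = -16143 (d = 3 - 69*(-39)*(-6) = 3 + 2691*(-6) = 3 - 16146 = -16143)
-432630/d - 39304/M(614, 430) = -432630/(-16143) - 39304/(614*430) = -432630*(-1/16143) - 39304/264020 = 144210/5381 - 39304*1/264020 = 144210/5381 - 9826/66005 = 9465707344/355172905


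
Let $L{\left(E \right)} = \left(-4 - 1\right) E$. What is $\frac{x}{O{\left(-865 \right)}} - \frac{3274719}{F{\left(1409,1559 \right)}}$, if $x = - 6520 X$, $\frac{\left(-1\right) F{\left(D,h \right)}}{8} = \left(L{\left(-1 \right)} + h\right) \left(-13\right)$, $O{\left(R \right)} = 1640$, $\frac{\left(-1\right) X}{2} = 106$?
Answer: $\frac{5486477257}{6668896} \approx 822.7$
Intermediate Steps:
$X = -212$ ($X = \left(-2\right) 106 = -212$)
$L{\left(E \right)} = - 5 E$
$F{\left(D,h \right)} = 520 + 104 h$ ($F{\left(D,h \right)} = - 8 \left(\left(-5\right) \left(-1\right) + h\right) \left(-13\right) = - 8 \left(5 + h\right) \left(-13\right) = - 8 \left(-65 - 13 h\right) = 520 + 104 h$)
$x = 1382240$ ($x = \left(-6520\right) \left(-212\right) = 1382240$)
$\frac{x}{O{\left(-865 \right)}} - \frac{3274719}{F{\left(1409,1559 \right)}} = \frac{1382240}{1640} - \frac{3274719}{520 + 104 \cdot 1559} = 1382240 \cdot \frac{1}{1640} - \frac{3274719}{520 + 162136} = \frac{34556}{41} - \frac{3274719}{162656} = \frac{5486477257}{6668896}$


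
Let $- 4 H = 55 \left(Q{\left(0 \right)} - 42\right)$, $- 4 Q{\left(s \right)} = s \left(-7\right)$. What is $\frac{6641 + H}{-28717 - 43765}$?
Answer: $- \frac{14437}{144964} \approx -0.09959$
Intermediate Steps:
$Q{\left(s \right)} = \frac{7 s}{4}$ ($Q{\left(s \right)} = - \frac{s \left(-7\right)}{4} = - \frac{\left(-7\right) s}{4} = \frac{7 s}{4}$)
$H = \frac{1155}{2}$ ($H = - \frac{55 \left(\frac{7}{4} \cdot 0 - 42\right)}{4} = - \frac{55 \left(0 - 42\right)}{4} = - \frac{55 \left(-42\right)}{4} = \left(- \frac{1}{4}\right) \left(-2310\right) = \frac{1155}{2} \approx 577.5$)
$\frac{6641 + H}{-28717 - 43765} = \frac{6641 + \frac{1155}{2}}{-28717 - 43765} = \frac{14437}{2 \left(-72482\right)} = \frac{14437}{2} \left(- \frac{1}{72482}\right) = - \frac{14437}{144964}$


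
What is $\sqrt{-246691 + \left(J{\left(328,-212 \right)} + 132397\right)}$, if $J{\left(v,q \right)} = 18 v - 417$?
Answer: $i \sqrt{108807} \approx 329.86 i$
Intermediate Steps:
$J{\left(v,q \right)} = -417 + 18 v$
$\sqrt{-246691 + \left(J{\left(328,-212 \right)} + 132397\right)} = \sqrt{-246691 + \left(\left(-417 + 18 \cdot 328\right) + 132397\right)} = \sqrt{-246691 + \left(\left(-417 + 5904\right) + 132397\right)} = \sqrt{-246691 + \left(5487 + 132397\right)} = \sqrt{-246691 + 137884} = \sqrt{-108807} = i \sqrt{108807}$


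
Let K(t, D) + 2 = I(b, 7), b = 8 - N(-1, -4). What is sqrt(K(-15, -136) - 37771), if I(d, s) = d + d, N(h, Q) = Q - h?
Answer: I*sqrt(37751) ≈ 194.3*I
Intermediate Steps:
b = 11 (b = 8 - (-4 - 1*(-1)) = 8 - (-4 + 1) = 8 - 1*(-3) = 8 + 3 = 11)
I(d, s) = 2*d
K(t, D) = 20 (K(t, D) = -2 + 2*11 = -2 + 22 = 20)
sqrt(K(-15, -136) - 37771) = sqrt(20 - 37771) = sqrt(-37751) = I*sqrt(37751)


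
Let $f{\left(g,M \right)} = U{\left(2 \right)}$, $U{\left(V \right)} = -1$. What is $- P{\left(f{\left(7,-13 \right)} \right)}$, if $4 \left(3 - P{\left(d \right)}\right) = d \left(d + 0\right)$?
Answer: $- \frac{11}{4} \approx -2.75$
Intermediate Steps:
$f{\left(g,M \right)} = -1$
$P{\left(d \right)} = 3 - \frac{d^{2}}{4}$ ($P{\left(d \right)} = 3 - \frac{d \left(d + 0\right)}{4} = 3 - \frac{d d}{4} = 3 - \frac{d^{2}}{4}$)
$- P{\left(f{\left(7,-13 \right)} \right)} = - (3 - \frac{\left(-1\right)^{2}}{4}) = - (3 - \frac{1}{4}) = \left(-1\right) \frac{11}{4} = - \frac{11}{4}$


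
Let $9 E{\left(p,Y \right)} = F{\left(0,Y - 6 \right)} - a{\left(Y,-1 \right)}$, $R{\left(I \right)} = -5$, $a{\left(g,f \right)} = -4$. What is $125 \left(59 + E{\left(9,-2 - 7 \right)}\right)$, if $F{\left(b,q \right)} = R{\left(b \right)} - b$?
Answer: $\frac{66250}{9} \approx 7361.1$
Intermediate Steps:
$F{\left(b,q \right)} = -5 - b$
$E{\left(p,Y \right)} = - \frac{1}{9}$ ($E{\left(p,Y \right)} = \frac{\left(-5 - 0\right) - -4}{9} = \frac{\left(-5 + 0\right) + 4}{9} = \frac{-5 + 4}{9} = \frac{1}{9} \left(-1\right) = - \frac{1}{9}$)
$125 \left(59 + E{\left(9,-2 - 7 \right)}\right) = 125 \left(59 - \frac{1}{9}\right) = 125 \cdot \frac{530}{9} = \frac{66250}{9}$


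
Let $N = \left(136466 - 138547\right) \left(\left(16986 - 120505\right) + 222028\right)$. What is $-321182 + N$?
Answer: $-246938411$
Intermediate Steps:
$N = -246617229$ ($N = - 2081 \left(-103519 + 222028\right) = \left(-2081\right) 118509 = -246617229$)
$-321182 + N = -321182 - 246617229 = -246938411$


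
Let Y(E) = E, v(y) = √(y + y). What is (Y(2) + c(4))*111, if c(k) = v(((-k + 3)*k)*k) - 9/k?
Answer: -111/4 + 444*I*√2 ≈ -27.75 + 627.91*I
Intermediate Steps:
v(y) = √2*√y (v(y) = √(2*y) = √2*√y)
c(k) = -9/k + √2*√(k²*(3 - k)) (c(k) = √2*√(((-k + 3)*k)*k) - 9/k = √2*√(((3 - k)*k)*k) - 9/k = √2*√((k*(3 - k))*k) - 9/k = √2*√(k²*(3 - k)) - 9/k = -9/k + √2*√(k²*(3 - k)))
(Y(2) + c(4))*111 = (2 + (-9 + 4*√2*√(4²*(3 - 1*4)))/4)*111 = (2 + (-9 + 4*√2*√(16*(3 - 4)))/4)*111 = (2 + (-9 + 4*√2*√(16*(-1)))/4)*111 = (2 + (-9 + 4*√2*√(-16))/4)*111 = (2 + (-9 + 4*√2*(4*I))/4)*111 = (2 + (-9 + 16*I*√2)/4)*111 = (2 + (-9/4 + 4*I*√2))*111 = (-¼ + 4*I*√2)*111 = -111/4 + 444*I*√2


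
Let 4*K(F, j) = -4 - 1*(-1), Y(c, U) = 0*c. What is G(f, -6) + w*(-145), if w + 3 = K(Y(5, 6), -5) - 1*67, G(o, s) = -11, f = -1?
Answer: 40991/4 ≈ 10248.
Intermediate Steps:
Y(c, U) = 0
K(F, j) = -¾ (K(F, j) = (-4 - 1*(-1))/4 = (-4 + 1)/4 = (¼)*(-3) = -¾)
w = -283/4 (w = -3 + (-¾ - 1*67) = -3 + (-¾ - 67) = -3 - 271/4 = -283/4 ≈ -70.750)
G(f, -6) + w*(-145) = -11 - 283/4*(-145) = -11 + 41035/4 = 40991/4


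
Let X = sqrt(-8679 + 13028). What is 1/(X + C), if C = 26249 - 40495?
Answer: -14246/202944167 - sqrt(4349)/202944167 ≈ -7.0522e-5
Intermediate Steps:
X = sqrt(4349) ≈ 65.947
C = -14246
1/(X + C) = 1/(sqrt(4349) - 14246) = 1/(-14246 + sqrt(4349))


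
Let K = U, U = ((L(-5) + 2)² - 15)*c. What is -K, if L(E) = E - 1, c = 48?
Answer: -48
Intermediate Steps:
L(E) = -1 + E
U = 48 (U = (((-1 - 5) + 2)² - 15)*48 = ((-6 + 2)² - 15)*48 = ((-4)² - 15)*48 = (16 - 15)*48 = 1*48 = 48)
K = 48
-K = -1*48 = -48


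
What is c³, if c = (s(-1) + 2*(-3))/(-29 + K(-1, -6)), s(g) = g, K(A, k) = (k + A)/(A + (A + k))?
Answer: 175616/11390625 ≈ 0.015418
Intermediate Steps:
K(A, k) = (A + k)/(k + 2*A)
c = 56/225 (c = (-1 + 2*(-3))/(-29 + (-1 - 6)/(-6 + 2*(-1))) = (-1 - 6)/(-29 - 7/(-6 - 2)) = -7/(-29 - 7/(-8)) = -7/(-29 - ⅛*(-7)) = -7/(-29 + 7/8) = -7/(-225/8) = -7*(-8/225) = 56/225 ≈ 0.24889)
c³ = (56/225)³ = 175616/11390625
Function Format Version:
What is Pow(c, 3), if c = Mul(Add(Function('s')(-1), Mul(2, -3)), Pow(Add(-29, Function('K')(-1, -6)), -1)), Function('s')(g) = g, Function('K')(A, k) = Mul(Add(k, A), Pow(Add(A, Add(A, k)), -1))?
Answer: Rational(175616, 11390625) ≈ 0.015418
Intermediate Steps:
Function('K')(A, k) = Mul(Pow(Add(k, Mul(2, A)), -1), Add(A, k)) (Function('K')(A, k) = Mul(Add(A, k), Pow(Add(k, Mul(2, A)), -1)) = Mul(Pow(Add(k, Mul(2, A)), -1), Add(A, k)))
c = Rational(56, 225) (c = Mul(Add(-1, Mul(2, -3)), Pow(Add(-29, Mul(Pow(Add(-6, Mul(2, -1)), -1), Add(-1, -6))), -1)) = Mul(Add(-1, -6), Pow(Add(-29, Mul(Pow(Add(-6, -2), -1), -7)), -1)) = Mul(-7, Pow(Add(-29, Mul(Pow(-8, -1), -7)), -1)) = Mul(-7, Pow(Add(-29, Mul(Rational(-1, 8), -7)), -1)) = Mul(-7, Pow(Add(-29, Rational(7, 8)), -1)) = Mul(-7, Pow(Rational(-225, 8), -1)) = Mul(-7, Rational(-8, 225)) = Rational(56, 225) ≈ 0.24889)
Pow(c, 3) = Pow(Rational(56, 225), 3) = Rational(175616, 11390625)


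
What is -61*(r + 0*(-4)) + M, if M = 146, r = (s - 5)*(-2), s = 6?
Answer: 268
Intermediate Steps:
r = -2 (r = (6 - 5)*(-2) = 1*(-2) = -2)
-61*(r + 0*(-4)) + M = -61*(-2 + 0*(-4)) + 146 = -61*(-2 + 0) + 146 = -61*(-2) + 146 = 122 + 146 = 268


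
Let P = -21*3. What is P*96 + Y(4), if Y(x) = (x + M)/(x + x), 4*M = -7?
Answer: -193527/32 ≈ -6047.7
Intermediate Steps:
M = -7/4 (M = (¼)*(-7) = -7/4 ≈ -1.7500)
P = -63
Y(x) = (-7/4 + x)/(2*x) (Y(x) = (x - 7/4)/(x + x) = (-7/4 + x)/((2*x)) = (-7/4 + x)*(1/(2*x)) = (-7/4 + x)/(2*x))
P*96 + Y(4) = -63*96 + (⅛)*(-7 + 4*4)/4 = -6048 + (⅛)*(¼)*(-7 + 16) = -6048 + (⅛)*(¼)*9 = -6048 + 9/32 = -193527/32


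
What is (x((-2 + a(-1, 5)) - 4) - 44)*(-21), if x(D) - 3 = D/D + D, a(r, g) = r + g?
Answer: 882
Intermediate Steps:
a(r, g) = g + r
x(D) = 4 + D (x(D) = 3 + (D/D + D) = 3 + (1 + D) = 4 + D)
(x((-2 + a(-1, 5)) - 4) - 44)*(-21) = ((4 + ((-2 + (5 - 1)) - 4)) - 44)*(-21) = ((4 + ((-2 + 4) - 4)) - 44)*(-21) = ((4 + (2 - 4)) - 44)*(-21) = ((4 - 2) - 44)*(-21) = (2 - 44)*(-21) = -42*(-21) = 882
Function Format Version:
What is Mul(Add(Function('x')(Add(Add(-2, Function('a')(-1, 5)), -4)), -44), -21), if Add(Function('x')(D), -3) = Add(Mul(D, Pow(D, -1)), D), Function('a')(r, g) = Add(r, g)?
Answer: 882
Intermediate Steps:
Function('a')(r, g) = Add(g, r)
Function('x')(D) = Add(4, D) (Function('x')(D) = Add(3, Add(Mul(D, Pow(D, -1)), D)) = Add(3, Add(1, D)) = Add(4, D))
Mul(Add(Function('x')(Add(Add(-2, Function('a')(-1, 5)), -4)), -44), -21) = Mul(Add(Add(4, Add(Add(-2, Add(5, -1)), -4)), -44), -21) = Mul(Add(Add(4, Add(Add(-2, 4), -4)), -44), -21) = Mul(Add(Add(4, Add(2, -4)), -44), -21) = Mul(Add(Add(4, -2), -44), -21) = Mul(Add(2, -44), -21) = Mul(-42, -21) = 882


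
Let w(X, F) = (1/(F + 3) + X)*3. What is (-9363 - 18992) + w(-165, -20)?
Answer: -490453/17 ≈ -28850.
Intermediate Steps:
w(X, F) = 3*X + 3/(3 + F) (w(X, F) = (1/(3 + F) + X)*3 = (X + 1/(3 + F))*3 = 3*X + 3/(3 + F))
(-9363 - 18992) + w(-165, -20) = (-9363 - 18992) + 3*(1 + 3*(-165) - 20*(-165))/(3 - 20) = -28355 + 3*(1 - 495 + 3300)/(-17) = -28355 + 3*(-1/17)*2806 = -28355 - 8418/17 = -490453/17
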